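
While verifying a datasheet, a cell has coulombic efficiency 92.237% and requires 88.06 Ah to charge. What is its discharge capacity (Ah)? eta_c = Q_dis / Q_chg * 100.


Q_dis = eta/100 * Q_chg = 92.237/100 * 88.06 = 81.22 Ah

81.22 Ah


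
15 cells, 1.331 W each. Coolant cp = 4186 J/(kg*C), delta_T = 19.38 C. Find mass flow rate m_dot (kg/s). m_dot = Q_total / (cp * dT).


Step 1: Total heat Q = 15 * 1.331 W = 19.965 W
Step 2: denom = cp * dT = 4186 * 19.38 = 81125
Step 3: m_dot = 19.965 / 81125 = 2.461e-04 kg/s

2.461e-04 kg/s


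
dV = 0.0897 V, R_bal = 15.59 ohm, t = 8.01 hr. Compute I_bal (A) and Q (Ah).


I_bal = dV / R = 0.0897 / 15.59 = 0.0057537 A
Q = I_bal * t = 0.0057537 * 8.01 = 0.04609 Ah

I=0.0057537 A, Q=0.04609 Ah


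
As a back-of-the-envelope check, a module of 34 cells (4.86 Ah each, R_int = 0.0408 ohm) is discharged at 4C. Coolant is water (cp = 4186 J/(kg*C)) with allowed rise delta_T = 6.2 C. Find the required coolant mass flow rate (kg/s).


Step 1: I = 4 * 4.86 = 19.44 A
Step 2: Q_cell = I^2 * R = 19.44^2 * 0.0408 = 15.419 W
Step 3: Q_total = 34 * 15.419 = 524.25 W
Step 4: m_dot = Q_total / (cp * dT) = 524.25 / (4186 * 6.2) = 0.02020 kg/s

0.02020 kg/s


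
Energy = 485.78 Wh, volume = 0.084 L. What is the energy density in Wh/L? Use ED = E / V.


ED = E / V = 485.78 / 0.084 = 5783 Wh/L

5783 Wh/L


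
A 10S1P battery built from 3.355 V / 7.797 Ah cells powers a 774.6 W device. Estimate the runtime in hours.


Step 1: E_pack = Ns * V_cell * Np * C_cell = 10 * 3.355 * 1 * 7.797 = 261.59 Wh
Step 2: t = E_pack / P = 261.59 / 774.6 = 0.3377 hr

0.3377 hr


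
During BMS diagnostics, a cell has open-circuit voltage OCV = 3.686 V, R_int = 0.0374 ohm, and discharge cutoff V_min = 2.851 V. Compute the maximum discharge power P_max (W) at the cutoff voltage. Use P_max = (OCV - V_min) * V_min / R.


P_max = (OCV - V_min) * V_min / R = (3.686 - 2.851) * 2.851 / 0.0374 = 0.835 * 2.851 / 0.0374 = 63.65 W

63.65 W


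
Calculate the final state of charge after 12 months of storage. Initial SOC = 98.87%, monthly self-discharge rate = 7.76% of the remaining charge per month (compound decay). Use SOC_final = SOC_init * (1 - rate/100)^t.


decay = (1 - 7.76/100)^12 = 0.37934
SOC_final = 98.87 * 0.37934 = 37.51%

37.51%


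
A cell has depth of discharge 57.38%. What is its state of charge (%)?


SOC = 100 - DOD = 100 - 57.38 = 42.62%

42.62%


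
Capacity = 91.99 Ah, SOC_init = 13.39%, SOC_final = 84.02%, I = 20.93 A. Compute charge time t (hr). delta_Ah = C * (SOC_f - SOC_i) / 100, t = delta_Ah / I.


Step 1: dSOC = 84.02% - 13.39% = 70.63%
Step 2: delta_Ah = 91.99 * 70.63 / 100 = 64.973 Ah
Step 3: t = 64.973 / 20.93 = 3.104 hr

3.104 hr


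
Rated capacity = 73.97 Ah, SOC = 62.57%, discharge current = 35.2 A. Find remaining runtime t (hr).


Step 1: remaining = SOC/100 * C_total = 62.57/100 * 73.97 = 46.283 Ah
Step 2: t = remaining / I = 46.283 / 35.2 = 1.315 hr

1.315 hr


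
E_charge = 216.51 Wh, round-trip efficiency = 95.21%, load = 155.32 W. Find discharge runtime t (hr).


Step 1: E_discharge = eta/100 * E_charge = 95.21/100 * 216.51 = 206.14 Wh
Step 2: t = E_discharge / P = 206.14 / 155.32 = 1.327 hr

1.327 hr


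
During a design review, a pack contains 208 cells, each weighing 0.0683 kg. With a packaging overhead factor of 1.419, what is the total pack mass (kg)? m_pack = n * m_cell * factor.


Cell mass sum = 208 * 0.0683 = 14.206 kg
With overhead 1.419: m_pack = 14.206 * 1.419 = 20.16 kg

20.16 kg


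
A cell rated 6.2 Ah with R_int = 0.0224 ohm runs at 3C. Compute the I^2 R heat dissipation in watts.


Step 1: I = C_rate * capacity = 3 * 6.2 = 18.6 A
Step 2: Q = I^2 * R = 18.6^2 * 0.0224 = 345.96 * 0.0224 = 7.750 W

7.750 W


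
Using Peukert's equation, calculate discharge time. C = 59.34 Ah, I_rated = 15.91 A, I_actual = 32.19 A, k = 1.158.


t_rated = C / I_rated = 59.34 / 15.91 = 3.7297 hr
(I_rated/I)^k = (0.49425)^1.158 = 0.44217
t = t_rated * (I_rated/I)^k = 3.7297 * 0.44217 = 1.649 hr

1.649 hr


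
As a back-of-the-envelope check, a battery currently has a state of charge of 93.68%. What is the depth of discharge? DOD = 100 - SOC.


DOD = 100 - SOC = 100 - 93.68 = 6.32%

6.32%


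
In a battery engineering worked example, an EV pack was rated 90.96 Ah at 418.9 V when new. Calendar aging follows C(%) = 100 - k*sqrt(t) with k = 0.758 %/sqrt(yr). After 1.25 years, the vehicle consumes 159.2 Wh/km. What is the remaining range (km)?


Step 1: capacity retention = 100 - 0.758 * sqrt(1.25) = 100 - 0.758 * 1.118 = 99.153%
Step 2: C_now = 90.96 * 99.153/100 = 90.19 Ah
Step 3: E_pack = V * C_now = 418.9 * 90.19 = 37781 Wh
Step 4: range = E_pack / consumption = 37781 / 159.2 = 237.3 km

237.3 km


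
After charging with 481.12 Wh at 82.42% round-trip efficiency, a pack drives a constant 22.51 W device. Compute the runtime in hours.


Step 1: E_discharge = eta/100 * E_charge = 82.42/100 * 481.12 = 396.54 Wh
Step 2: t = E_discharge / P = 396.54 / 22.51 = 17.62 hr

17.62 hr


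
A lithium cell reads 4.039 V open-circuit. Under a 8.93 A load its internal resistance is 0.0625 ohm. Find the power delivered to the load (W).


Step 1: V_terminal = OCV - I*R = 4.039 - 8.93 * 0.0625 = 3.4809 V
Step 2: P_out = V_terminal * I = 3.4809 * 8.93 = 31.08 W

31.08 W


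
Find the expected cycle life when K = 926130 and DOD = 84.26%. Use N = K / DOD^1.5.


Step 1: DOD^1.5 = 84.26^1.5 = 773.45
Step 2: N = 926130 / 773.45 = 1197 cycles

1197 cycles


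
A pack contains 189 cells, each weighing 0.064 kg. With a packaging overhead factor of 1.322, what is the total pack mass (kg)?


m_pack = n * m_cell * overhead = 189 * 0.064 * 1.322 = 15.99 kg

15.99 kg


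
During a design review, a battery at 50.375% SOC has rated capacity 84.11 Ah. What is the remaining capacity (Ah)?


remaining = SOC / 100 * total = 50.375 / 100 * 84.11 = 42.37 Ah

42.37 Ah


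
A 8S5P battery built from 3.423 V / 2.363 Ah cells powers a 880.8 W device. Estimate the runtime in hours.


Step 1: E_pack = Ns * V_cell * Np * C_cell = 8 * 3.423 * 5 * 2.363 = 323.54 Wh
Step 2: t = E_pack / P = 323.54 / 880.8 = 0.3673 hr

0.3673 hr


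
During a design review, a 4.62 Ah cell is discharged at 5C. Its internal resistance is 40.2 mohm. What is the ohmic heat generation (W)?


Convert: R = 40.2 mohm = 0.0402 ohm
Step 1: I = C_rate * capacity = 5 * 4.62 = 23.1 A
Step 2: Q = I^2 * R = 23.1^2 * 0.0402 = 533.61 * 0.0402 = 21.45 W

21.45 W


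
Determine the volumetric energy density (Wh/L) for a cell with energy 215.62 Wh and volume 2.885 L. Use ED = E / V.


Volumetric ED = 215.62 Wh / 2.885 L = 74.74 Wh/L

74.74 Wh/L


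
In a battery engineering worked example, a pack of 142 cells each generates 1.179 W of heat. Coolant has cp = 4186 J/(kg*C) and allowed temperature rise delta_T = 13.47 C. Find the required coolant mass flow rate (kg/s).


Q_total = 142 * 1.179 = 167.42 W
m_dot = Q_total / (cp * dT) = 167.42 / (4186 * 13.47) = 0.002969 kg/s

0.002969 kg/s


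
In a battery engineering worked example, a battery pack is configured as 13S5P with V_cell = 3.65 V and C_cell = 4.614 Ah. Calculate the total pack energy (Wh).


V_pack = 13 * 3.65 = 47.45 V
C_pack = 5 * 4.614 = 23.07 Ah
E = V_pack * C_pack = 47.45 * 23.07 = 1095 Wh

1095 Wh


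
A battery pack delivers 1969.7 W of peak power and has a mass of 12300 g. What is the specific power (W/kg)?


Convert: m = 12300 g = 12.3 kg
Specific power = 1969.7 W / 12.3 kg = 160.1 W/kg

160.1 W/kg


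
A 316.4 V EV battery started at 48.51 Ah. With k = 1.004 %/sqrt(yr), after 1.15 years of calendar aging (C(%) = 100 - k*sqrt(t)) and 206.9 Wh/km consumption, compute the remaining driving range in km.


Step 1: capacity retention = 100 - 1.004 * sqrt(1.15) = 100 - 1.004 * 1.0724 = 98.923%
Step 2: C_now = 48.51 * 98.923/100 = 47.988 Ah
Step 3: E_pack = V * C_now = 316.4 * 47.988 = 15183 Wh
Step 4: range = E_pack / consumption = 15183 / 206.9 = 73.38 km

73.38 km


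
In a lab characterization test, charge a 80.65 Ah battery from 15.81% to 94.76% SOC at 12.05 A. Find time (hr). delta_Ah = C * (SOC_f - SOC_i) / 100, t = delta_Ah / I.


Step 1: dSOC = 94.76% - 15.81% = 78.95%
Step 2: delta_Ah = 80.65 * 78.95 / 100 = 63.673 Ah
Step 3: t = 63.673 / 12.05 = 5.284 hr

5.284 hr


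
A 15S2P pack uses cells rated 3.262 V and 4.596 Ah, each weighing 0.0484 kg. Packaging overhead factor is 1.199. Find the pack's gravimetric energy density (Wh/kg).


Step 1: V_pack = 15 * 3.262 = 48.93 V
Step 2: C_pack = 2 * 4.596 = 9.192 Ah
Step 3: E_pack = V_pack * C_pack = 48.93 * 9.192 = 449.76 Wh
Step 4: m_pack = 15 * 2 * 0.0484 * 1.199 = 1.7409 kg
Step 5: ED = E_pack / m_pack = 449.76 / 1.7409 = 258.3 Wh/kg

258.3 Wh/kg


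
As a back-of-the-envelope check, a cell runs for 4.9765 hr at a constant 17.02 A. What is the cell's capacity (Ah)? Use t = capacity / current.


C = I * t = 17.02 * 4.9765 = 84.70 Ah

84.70 Ah


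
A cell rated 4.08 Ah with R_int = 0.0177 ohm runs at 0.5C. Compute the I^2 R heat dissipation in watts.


Step 1: I = C_rate * capacity = 0.5 * 4.08 = 2.04 A
Step 2: Q = I^2 * R = 2.04^2 * 0.0177 = 4.1616 * 0.0177 = 0.07366 W

0.07366 W


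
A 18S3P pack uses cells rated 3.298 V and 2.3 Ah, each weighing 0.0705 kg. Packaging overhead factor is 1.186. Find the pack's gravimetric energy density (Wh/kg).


Step 1: V_pack = 18 * 3.298 = 59.364 V
Step 2: C_pack = 3 * 2.3 = 6.9 Ah
Step 3: E_pack = V_pack * C_pack = 59.364 * 6.9 = 409.61 Wh
Step 4: m_pack = 18 * 3 * 0.0705 * 1.186 = 4.5151 kg
Step 5: ED = E_pack / m_pack = 409.61 / 4.5151 = 90.72 Wh/kg

90.72 Wh/kg


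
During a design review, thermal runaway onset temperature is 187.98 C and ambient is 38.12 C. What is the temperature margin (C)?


margin = T_onset - T_ambient = 187.98 - 38.12 = 149.86 C

149.86 C


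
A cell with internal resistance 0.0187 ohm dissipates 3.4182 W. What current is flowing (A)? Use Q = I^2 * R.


I = sqrt(Q / R) = sqrt(3.4182 / 0.0187) = sqrt(182.79) = 13.52 A

13.52 A


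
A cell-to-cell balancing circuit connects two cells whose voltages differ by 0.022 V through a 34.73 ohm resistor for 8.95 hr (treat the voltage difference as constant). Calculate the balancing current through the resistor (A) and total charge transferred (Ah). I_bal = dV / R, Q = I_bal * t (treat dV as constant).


First, Ohm's law: I_bal = 0.022 V / 34.73 ohm = 6.3346e-04 A
Then Q = I * t = 6.3346e-04 A * 8.95 hr = 0.005669 Ah

I=6.3346e-04 A, Q=0.005669 Ah


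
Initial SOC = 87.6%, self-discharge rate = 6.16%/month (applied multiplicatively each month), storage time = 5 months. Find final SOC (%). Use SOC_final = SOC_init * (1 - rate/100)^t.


decay = (1 - 6.16/100)^5 = 0.72768
SOC_final = 87.6 * 0.72768 = 63.74%

63.74%


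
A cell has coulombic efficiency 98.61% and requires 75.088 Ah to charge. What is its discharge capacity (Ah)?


Q_dis = eta/100 * Q_chg = 98.61/100 * 75.088 = 74.04 Ah

74.04 Ah


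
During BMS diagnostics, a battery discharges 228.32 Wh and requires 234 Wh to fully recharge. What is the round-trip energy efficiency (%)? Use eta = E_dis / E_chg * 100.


Round-trip efficiency = 228.32/234 * 100% = 97.57%

97.57%


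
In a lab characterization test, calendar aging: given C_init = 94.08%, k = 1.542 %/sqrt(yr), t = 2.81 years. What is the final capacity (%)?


Step 1: sqrt(2.81 yr) = 1.6763
Step 2: drop = 1.542 * 1.6763 = 2.5849
Step 3: C_final = 94.08 - 2.5849 = 91.50%

91.50%


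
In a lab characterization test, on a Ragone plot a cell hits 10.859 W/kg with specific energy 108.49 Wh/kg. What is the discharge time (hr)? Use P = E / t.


t = E / P = 108.49 / 10.859 = 9.991 hr

9.991 hr


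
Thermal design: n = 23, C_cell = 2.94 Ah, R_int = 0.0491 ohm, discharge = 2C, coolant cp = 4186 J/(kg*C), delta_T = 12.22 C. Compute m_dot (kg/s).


Step 1: I = 2 * 2.94 = 5.88 A
Step 2: Q_cell = I^2 * R = 5.88^2 * 0.0491 = 1.6976 W
Step 3: Q_total = 23 * 1.6976 = 39.045 W
Step 4: m_dot = Q_total / (cp * dT) = 39.045 / (4186 * 12.22) = 7.633e-04 kg/s

7.633e-04 kg/s


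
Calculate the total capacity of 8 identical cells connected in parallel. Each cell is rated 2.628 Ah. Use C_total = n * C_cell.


C_total = 8 * 2.628 = 21.024 Ah

21.024 Ah


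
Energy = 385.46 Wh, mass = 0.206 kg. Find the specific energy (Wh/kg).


ED = E / m = 385.46 / 0.206 = 1871 Wh/kg

1871 Wh/kg


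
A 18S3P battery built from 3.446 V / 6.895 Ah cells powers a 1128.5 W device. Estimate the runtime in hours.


Step 1: E_pack = Ns * V_cell * Np * C_cell = 18 * 3.446 * 3 * 6.895 = 1283 Wh
Step 2: t = E_pack / P = 1283 / 1128.5 = 1.137 hr

1.137 hr


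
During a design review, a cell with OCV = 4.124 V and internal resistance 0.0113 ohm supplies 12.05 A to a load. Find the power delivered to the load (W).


Step 1: V_terminal = OCV - I*R = 4.124 - 12.05 * 0.0113 = 3.9878 V
Step 2: P_out = V_terminal * I = 3.9878 * 12.05 = 48.05 W

48.05 W


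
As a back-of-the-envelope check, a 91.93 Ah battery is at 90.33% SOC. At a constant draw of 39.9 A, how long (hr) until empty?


Step 1: remaining = SOC/100 * C_total = 90.33/100 * 91.93 = 83.04 Ah
Step 2: t = remaining / I = 83.04 / 39.9 = 2.081 hr

2.081 hr


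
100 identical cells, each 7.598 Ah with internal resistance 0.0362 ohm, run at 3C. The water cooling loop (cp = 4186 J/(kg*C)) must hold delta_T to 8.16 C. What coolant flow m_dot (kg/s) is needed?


Step 1: I = 3 * 7.598 = 22.794 A
Step 2: Q_cell = I^2 * R = 22.794^2 * 0.0362 = 18.808 W
Step 3: Q_total = 100 * 18.808 = 1880.8 W
Step 4: m_dot = Q_total / (cp * dT) = 1880.8 / (4186 * 8.16) = 0.05506 kg/s

0.05506 kg/s


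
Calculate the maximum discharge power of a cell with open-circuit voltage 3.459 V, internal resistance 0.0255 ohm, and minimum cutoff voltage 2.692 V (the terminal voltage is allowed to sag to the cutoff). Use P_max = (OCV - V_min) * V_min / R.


P_max = (OCV - V_min) * V_min / R = (3.459 - 2.692) * 2.692 / 0.0255 = 0.767 * 2.692 / 0.0255 = 80.97 W

80.97 W


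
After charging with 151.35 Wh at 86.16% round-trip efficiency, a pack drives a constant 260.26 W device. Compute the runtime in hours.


Step 1: E_discharge = eta/100 * E_charge = 86.16/100 * 151.35 = 130.4 Wh
Step 2: t = E_discharge / P = 130.4 / 260.26 = 0.5010 hr

0.5010 hr


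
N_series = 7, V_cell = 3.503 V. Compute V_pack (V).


V_pack = n * V_cell = 7 * 3.503 = 24.521 V

24.521 V


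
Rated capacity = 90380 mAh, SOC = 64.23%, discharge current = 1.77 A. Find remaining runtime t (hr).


Convert: C_total = 90380 mAh = 90.38 Ah
Step 1: remaining = SOC/100 * C_total = 64.23/100 * 90.38 = 58.051 Ah
Step 2: t = remaining / I = 58.051 / 1.77 = 32.80 hr

32.80 hr


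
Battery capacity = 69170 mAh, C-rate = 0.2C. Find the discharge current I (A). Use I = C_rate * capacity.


Convert: capacity = 69170 mAh = 69.17 Ah
I = C_rate * capacity = 0.2 * 69.17 = 13.834 A

13.834 A


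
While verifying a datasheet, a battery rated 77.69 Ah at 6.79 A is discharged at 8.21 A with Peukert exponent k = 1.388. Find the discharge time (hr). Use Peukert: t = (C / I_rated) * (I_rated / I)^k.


t_rated = C / I_rated = 77.69 / 6.79 = 11.442 hr
(I_rated/I)^k = (0.82704)^1.388 = 0.76829
t = t_rated * (I_rated/I)^k = 11.442 * 0.76829 = 8.791 hr

8.791 hr


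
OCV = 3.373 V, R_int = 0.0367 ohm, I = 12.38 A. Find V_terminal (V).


IR drop = 12.38 * 0.0367 = 0.45435 V
V = 3.373 - 0.45435 = 2.919 V

2.919 V


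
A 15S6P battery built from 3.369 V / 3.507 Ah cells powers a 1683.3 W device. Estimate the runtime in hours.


Step 1: E_pack = Ns * V_cell * Np * C_cell = 15 * 3.369 * 6 * 3.507 = 1063.4 Wh
Step 2: t = E_pack / P = 1063.4 / 1683.3 = 0.6317 hr

0.6317 hr


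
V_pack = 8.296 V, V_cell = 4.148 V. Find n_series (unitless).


n = V_pack / V_cell = 8.296 / 4.148 = 2

2


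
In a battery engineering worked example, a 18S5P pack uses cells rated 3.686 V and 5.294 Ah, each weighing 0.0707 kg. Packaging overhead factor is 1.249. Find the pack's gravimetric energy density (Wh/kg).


Step 1: V_pack = 18 * 3.686 = 66.348 V
Step 2: C_pack = 5 * 5.294 = 26.47 Ah
Step 3: E_pack = V_pack * C_pack = 66.348 * 26.47 = 1756.2 Wh
Step 4: m_pack = 18 * 5 * 0.0707 * 1.249 = 7.9474 kg
Step 5: ED = E_pack / m_pack = 1756.2 / 7.9474 = 221.0 Wh/kg

221.0 Wh/kg


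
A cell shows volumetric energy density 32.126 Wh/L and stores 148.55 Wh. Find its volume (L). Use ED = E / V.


V = E / ED = 148.55 / 32.126 = 4.624 L

4.624 L


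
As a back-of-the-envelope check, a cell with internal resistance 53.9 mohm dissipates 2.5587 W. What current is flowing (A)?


Convert: R = 53.9 mohm = 0.0539 ohm
I = sqrt(Q / R) = sqrt(2.5587 / 0.0539) = sqrt(47.471) = 6.890 A

6.890 A


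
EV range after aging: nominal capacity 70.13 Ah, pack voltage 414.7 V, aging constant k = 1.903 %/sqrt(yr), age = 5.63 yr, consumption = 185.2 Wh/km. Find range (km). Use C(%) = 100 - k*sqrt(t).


Step 1: capacity retention = 100 - 1.903 * sqrt(5.63) = 100 - 1.903 * 2.3728 = 95.485%
Step 2: C_now = 70.13 * 95.485/100 = 66.964 Ah
Step 3: E_pack = V * C_now = 414.7 * 66.964 = 27770 Wh
Step 4: range = E_pack / consumption = 27770 / 185.2 = 149.9 km

149.9 km


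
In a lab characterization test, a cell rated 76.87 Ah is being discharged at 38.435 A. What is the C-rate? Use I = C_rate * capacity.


C_rate = I / capacity = 38.435 / 76.87 = 0.5C

0.5C


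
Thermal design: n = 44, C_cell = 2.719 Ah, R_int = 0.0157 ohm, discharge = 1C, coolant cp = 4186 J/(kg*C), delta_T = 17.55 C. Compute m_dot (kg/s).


Step 1: I = 1 * 2.719 = 2.719 A
Step 2: Q_cell = I^2 * R = 2.719^2 * 0.0157 = 0.11607 W
Step 3: Q_total = 44 * 0.11607 = 5.1071 W
Step 4: m_dot = Q_total / (cp * dT) = 5.1071 / (4186 * 17.55) = 6.952e-05 kg/s

6.952e-05 kg/s


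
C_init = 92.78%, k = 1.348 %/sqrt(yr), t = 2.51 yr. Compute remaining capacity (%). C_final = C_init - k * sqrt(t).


Step 1: sqrt(2.51 yr) = 1.5843
Step 2: drop = 1.348 * 1.5843 = 2.1356
Step 3: C_final = 92.78 - 2.1356 = 90.64%

90.64%


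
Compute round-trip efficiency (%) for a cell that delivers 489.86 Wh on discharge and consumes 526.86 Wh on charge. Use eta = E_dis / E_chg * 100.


eta_e = E_dis / E_chg * 100 = 489.86 / 526.86 * 100 = 92.98%

92.98%


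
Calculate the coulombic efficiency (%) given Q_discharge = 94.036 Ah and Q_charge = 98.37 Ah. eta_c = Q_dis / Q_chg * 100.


Coulombic efficiency = 94.036/98.37 * 100% = 95.59%

95.59%


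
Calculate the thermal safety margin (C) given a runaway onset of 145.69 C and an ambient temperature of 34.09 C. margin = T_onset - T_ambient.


Safety margin = 145.69 C - 34.09 C = 111.6 C

111.6 C


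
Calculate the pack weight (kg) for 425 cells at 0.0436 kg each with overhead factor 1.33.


m_pack = n * m_cell * overhead = 425 * 0.0436 * 1.33 = 24.64 kg

24.64 kg


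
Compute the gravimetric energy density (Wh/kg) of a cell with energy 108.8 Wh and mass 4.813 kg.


Specific energy = 108.8 Wh / 4.813 kg = 22.61 Wh/kg

22.61 Wh/kg


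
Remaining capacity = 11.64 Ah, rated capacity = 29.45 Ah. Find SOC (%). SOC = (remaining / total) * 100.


SOC = (remaining / total) * 100 = (11.64 / 29.45) * 100 = 39.52%

39.52%


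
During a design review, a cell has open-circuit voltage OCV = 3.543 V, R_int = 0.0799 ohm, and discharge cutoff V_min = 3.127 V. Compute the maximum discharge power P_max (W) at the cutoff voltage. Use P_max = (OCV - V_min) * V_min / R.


P_max = (OCV - V_min) * V_min / R = (3.543 - 3.127) * 3.127 / 0.0799 = 0.416 * 3.127 / 0.0799 = 16.28 W

16.28 W


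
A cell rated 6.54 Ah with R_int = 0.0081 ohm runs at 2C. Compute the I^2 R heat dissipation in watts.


Step 1: I = C_rate * capacity = 2 * 6.54 = 13.08 A
Step 2: Q = I^2 * R = 13.08^2 * 0.0081 = 171.09 * 0.0081 = 1.386 W

1.386 W


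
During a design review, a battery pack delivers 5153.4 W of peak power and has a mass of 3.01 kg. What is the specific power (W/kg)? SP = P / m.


SP = P / m = 5153.4 / 3.01 = 1712 W/kg

1712 W/kg


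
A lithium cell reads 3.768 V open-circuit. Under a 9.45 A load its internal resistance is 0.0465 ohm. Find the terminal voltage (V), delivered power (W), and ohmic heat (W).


Step 1: V_terminal = OCV - I*R = 3.768 - 9.45 * 0.0465 = 3.3286 V
Step 2: P_out = V_terminal * I = 3.3286 * 9.45 = 31.46 W
Step 3: Q = I^2 * R = 9.45^2 * 0.0465 = 4.153 W

V=3.3286 V, P=31.46 W, Q=4.153 W


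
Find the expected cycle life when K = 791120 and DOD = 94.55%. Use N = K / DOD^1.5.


Step 1: DOD^1.5 = 94.55^1.5 = 919.37
Step 2: N = 791120 / 919.37 = 860.5 cycles

860.5 cycles


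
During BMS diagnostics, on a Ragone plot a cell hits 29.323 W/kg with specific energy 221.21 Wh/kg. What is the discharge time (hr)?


t = E / P = 221.21 / 29.323 = 7.544 hr

7.544 hr


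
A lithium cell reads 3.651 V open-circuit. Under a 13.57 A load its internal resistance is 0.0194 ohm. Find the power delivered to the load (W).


Step 1: V_terminal = OCV - I*R = 3.651 - 13.57 * 0.0194 = 3.3877 V
Step 2: P_out = V_terminal * I = 3.3877 * 13.57 = 45.97 W

45.97 W


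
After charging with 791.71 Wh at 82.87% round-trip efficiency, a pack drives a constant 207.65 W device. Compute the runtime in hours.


Step 1: E_discharge = eta/100 * E_charge = 82.87/100 * 791.71 = 656.09 Wh
Step 2: t = E_discharge / P = 656.09 / 207.65 = 3.160 hr

3.160 hr


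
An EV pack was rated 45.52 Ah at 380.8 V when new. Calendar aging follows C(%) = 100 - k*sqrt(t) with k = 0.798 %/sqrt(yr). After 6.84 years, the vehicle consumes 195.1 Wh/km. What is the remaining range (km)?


Step 1: capacity retention = 100 - 0.798 * sqrt(6.84) = 100 - 0.798 * 2.6153 = 97.913%
Step 2: C_now = 45.52 * 97.913/100 = 44.57 Ah
Step 3: E_pack = V * C_now = 380.8 * 44.57 = 16972 Wh
Step 4: range = E_pack / consumption = 16972 / 195.1 = 86.99 km

86.99 km


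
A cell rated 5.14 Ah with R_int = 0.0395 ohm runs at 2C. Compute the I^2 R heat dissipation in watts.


Step 1: I = C_rate * capacity = 2 * 5.14 = 10.28 A
Step 2: Q = I^2 * R = 10.28^2 * 0.0395 = 105.68 * 0.0395 = 4.174 W

4.174 W


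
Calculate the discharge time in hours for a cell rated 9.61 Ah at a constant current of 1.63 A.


t = capacity / current = 9.61 / 1.63 = 5.896 hr

5.896 hr


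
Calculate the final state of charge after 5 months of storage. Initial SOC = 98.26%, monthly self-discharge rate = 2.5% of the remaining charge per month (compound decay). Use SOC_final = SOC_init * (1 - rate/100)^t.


decay = (1 - 2.5/100)^5 = 0.8811
SOC_final = 98.26 * 0.8811 = 86.58%

86.58%


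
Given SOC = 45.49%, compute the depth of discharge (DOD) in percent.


DOD = 100 - SOC = 100 - 45.49 = 54.51%

54.51%


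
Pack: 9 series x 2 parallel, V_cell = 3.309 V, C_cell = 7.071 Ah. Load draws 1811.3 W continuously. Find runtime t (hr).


Step 1: E_pack = Ns * V_cell * Np * C_cell = 9 * 3.309 * 2 * 7.071 = 421.16 Wh
Step 2: t = E_pack / P = 421.16 / 1811.3 = 0.2325 hr

0.2325 hr


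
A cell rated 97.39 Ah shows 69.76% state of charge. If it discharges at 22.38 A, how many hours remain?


Step 1: remaining = SOC/100 * C_total = 69.76/100 * 97.39 = 67.939 Ah
Step 2: t = remaining / I = 67.939 / 22.38 = 3.036 hr

3.036 hr


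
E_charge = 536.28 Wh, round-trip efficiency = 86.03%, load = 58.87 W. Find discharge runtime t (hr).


Step 1: E_discharge = eta/100 * E_charge = 86.03/100 * 536.28 = 461.36 Wh
Step 2: t = E_discharge / P = 461.36 / 58.87 = 7.837 hr

7.837 hr


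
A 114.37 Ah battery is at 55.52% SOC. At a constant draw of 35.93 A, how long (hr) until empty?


Step 1: remaining = SOC/100 * C_total = 55.52/100 * 114.37 = 63.498 Ah
Step 2: t = remaining / I = 63.498 / 35.93 = 1.767 hr

1.767 hr


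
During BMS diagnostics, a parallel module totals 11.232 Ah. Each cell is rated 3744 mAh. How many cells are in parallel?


Convert: C_cell = 3744 mAh = 3.744 Ah
n = C_total / C_cell = 11.232 / 3.744 = 3

3


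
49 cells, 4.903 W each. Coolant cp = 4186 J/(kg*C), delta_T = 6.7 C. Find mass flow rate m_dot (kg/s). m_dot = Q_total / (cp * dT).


Step 1: Total heat Q = 49 * 4.903 W = 240.25 W
Step 2: denom = cp * dT = 4186 * 6.7 = 28046
Step 3: m_dot = 240.25 / 28046 = 0.008566 kg/s

0.008566 kg/s


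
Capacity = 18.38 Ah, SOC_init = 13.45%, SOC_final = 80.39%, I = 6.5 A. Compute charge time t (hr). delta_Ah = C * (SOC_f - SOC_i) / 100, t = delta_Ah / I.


Step 1: dSOC = 80.39% - 13.45% = 66.94%
Step 2: delta_Ah = 18.38 * 66.94 / 100 = 12.304 Ah
Step 3: t = 12.304 / 6.5 = 1.893 hr

1.893 hr


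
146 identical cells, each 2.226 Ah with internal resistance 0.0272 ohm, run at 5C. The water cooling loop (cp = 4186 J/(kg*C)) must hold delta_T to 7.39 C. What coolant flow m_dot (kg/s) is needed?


Step 1: I = 5 * 2.226 = 11.13 A
Step 2: Q_cell = I^2 * R = 11.13^2 * 0.0272 = 3.3695 W
Step 3: Q_total = 146 * 3.3695 = 491.95 W
Step 4: m_dot = Q_total / (cp * dT) = 491.95 / (4186 * 7.39) = 0.01590 kg/s

0.01590 kg/s


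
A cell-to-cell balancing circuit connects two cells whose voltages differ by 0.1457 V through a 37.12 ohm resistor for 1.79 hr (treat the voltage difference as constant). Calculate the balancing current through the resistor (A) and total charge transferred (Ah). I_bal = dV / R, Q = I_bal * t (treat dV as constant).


First, Ohm's law: I_bal = 0.1457 V / 37.12 ohm = 0.0039251 A
Then Q = I * t = 0.0039251 A * 1.79 hr = 0.007026 Ah

I=0.0039251 A, Q=0.007026 Ah


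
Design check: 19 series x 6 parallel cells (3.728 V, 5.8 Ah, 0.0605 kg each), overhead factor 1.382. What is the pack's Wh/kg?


Step 1: V_pack = 19 * 3.728 = 70.832 V
Step 2: C_pack = 6 * 5.8 = 34.8 Ah
Step 3: E_pack = V_pack * C_pack = 70.832 * 34.8 = 2465 Wh
Step 4: m_pack = 19 * 6 * 0.0605 * 1.382 = 9.5317 kg
Step 5: ED = E_pack / m_pack = 2465 / 9.5317 = 258.6 Wh/kg

258.6 Wh/kg


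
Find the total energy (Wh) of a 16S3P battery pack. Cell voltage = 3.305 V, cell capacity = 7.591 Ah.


V_pack = 16 * 3.305 = 52.88 V
C_pack = 3 * 7.591 = 22.773 Ah
E = V_pack * C_pack = 52.88 * 22.773 = 1204 Wh

1204 Wh


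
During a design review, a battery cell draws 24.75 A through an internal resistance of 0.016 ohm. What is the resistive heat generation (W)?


I^2 = 612.56
Q = 612.56 * 0.016 = 9.801 W

9.801 W


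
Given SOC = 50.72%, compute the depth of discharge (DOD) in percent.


Complement of SOC: DOD = 100% - 50.72% = 49.28%

49.28%


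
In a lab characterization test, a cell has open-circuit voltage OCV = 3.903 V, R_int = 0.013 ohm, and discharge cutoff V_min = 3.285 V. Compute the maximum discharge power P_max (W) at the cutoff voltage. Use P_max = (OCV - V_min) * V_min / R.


P_max = (OCV - V_min) * V_min / R = (3.903 - 3.285) * 3.285 / 0.013 = 0.618 * 3.285 / 0.013 = 156.2 W

156.2 W


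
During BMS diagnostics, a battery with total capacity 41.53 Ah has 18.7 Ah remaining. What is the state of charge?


SOC% = 18.7 / 41.53 * 100 = 45.03%

45.03%


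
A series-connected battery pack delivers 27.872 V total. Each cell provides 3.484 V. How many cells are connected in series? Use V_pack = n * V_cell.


n = V_pack / V_cell = 27.872 / 3.484 = 8

8


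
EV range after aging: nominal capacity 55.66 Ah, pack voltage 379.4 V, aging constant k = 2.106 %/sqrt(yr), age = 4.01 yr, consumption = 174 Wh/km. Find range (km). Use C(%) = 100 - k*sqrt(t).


Step 1: capacity retention = 100 - 2.106 * sqrt(4.01) = 100 - 2.106 * 2.0025 = 95.783%
Step 2: C_now = 55.66 * 95.783/100 = 53.313 Ah
Step 3: E_pack = V * C_now = 379.4 * 53.313 = 20227 Wh
Step 4: range = E_pack / consumption = 20227 / 174 = 116.2 km

116.2 km


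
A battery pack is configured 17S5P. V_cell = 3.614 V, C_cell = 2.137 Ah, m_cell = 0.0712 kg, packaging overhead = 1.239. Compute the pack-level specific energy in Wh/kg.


Step 1: V_pack = 17 * 3.614 = 61.438 V
Step 2: C_pack = 5 * 2.137 = 10.685 Ah
Step 3: E_pack = V_pack * C_pack = 61.438 * 10.685 = 656.47 Wh
Step 4: m_pack = 17 * 5 * 0.0712 * 1.239 = 7.4984 kg
Step 5: ED = E_pack / m_pack = 656.47 / 7.4984 = 87.55 Wh/kg

87.55 Wh/kg


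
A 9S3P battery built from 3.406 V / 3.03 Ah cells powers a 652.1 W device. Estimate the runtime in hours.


Step 1: E_pack = Ns * V_cell * Np * C_cell = 9 * 3.406 * 3 * 3.03 = 278.64 Wh
Step 2: t = E_pack / P = 278.64 / 652.1 = 0.4273 hr

0.4273 hr


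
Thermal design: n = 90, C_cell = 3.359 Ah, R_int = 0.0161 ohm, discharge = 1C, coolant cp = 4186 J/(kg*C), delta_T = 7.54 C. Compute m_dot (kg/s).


Step 1: I = 1 * 3.359 = 3.359 A
Step 2: Q_cell = I^2 * R = 3.359^2 * 0.0161 = 0.18165 W
Step 3: Q_total = 90 * 0.18165 = 16.349 W
Step 4: m_dot = Q_total / (cp * dT) = 16.349 / (4186 * 7.54) = 5.180e-04 kg/s

5.180e-04 kg/s


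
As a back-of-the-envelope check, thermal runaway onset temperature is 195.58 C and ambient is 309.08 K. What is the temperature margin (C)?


Convert: T_ambient = 309.08 K = 35.93 C
margin = 195.58 - 35.93 = 159.65 C

159.65 C


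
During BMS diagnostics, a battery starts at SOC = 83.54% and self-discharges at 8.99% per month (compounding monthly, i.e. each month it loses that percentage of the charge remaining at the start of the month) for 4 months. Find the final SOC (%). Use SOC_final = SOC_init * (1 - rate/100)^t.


Monthly retention factor = 1 - 8.99/100 = 0.9101
Over 4 months: factor^4 = 0.68605
SOC_final = 83.54 * 0.68605 = 57.31%

57.31%


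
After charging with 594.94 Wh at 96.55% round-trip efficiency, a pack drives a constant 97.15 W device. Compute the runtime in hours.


Step 1: E_discharge = eta/100 * E_charge = 96.55/100 * 594.94 = 574.41 Wh
Step 2: t = E_discharge / P = 574.41 / 97.15 = 5.913 hr

5.913 hr


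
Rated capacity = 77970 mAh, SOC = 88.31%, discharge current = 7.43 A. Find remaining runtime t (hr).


Convert: C_total = 77970 mAh = 77.97 Ah
Step 1: remaining = SOC/100 * C_total = 88.31/100 * 77.97 = 68.855 Ah
Step 2: t = remaining / I = 68.855 / 7.43 = 9.267 hr

9.267 hr


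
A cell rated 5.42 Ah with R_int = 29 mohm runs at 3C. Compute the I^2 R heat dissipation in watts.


Convert: R = 29 mohm = 0.029 ohm
Step 1: I = C_rate * capacity = 3 * 5.42 = 16.26 A
Step 2: Q = I^2 * R = 16.26^2 * 0.029 = 264.39 * 0.029 = 7.667 W

7.667 W


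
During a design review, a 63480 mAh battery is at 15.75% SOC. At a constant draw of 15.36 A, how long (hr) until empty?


Convert: C_total = 63480 mAh = 63.48 Ah
Step 1: remaining = SOC/100 * C_total = 15.75/100 * 63.48 = 9.9981 Ah
Step 2: t = remaining / I = 9.9981 / 15.36 = 0.6509 hr

0.6509 hr


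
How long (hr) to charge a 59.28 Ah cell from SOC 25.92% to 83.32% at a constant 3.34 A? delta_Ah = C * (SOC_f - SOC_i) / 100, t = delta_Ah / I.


delta_Ah = 59.28 * (83.32 - 25.92) / 100 = 34.027 Ah
t = delta_Ah / I = 34.027 / 3.34 = 10.19 hr

10.19 hr


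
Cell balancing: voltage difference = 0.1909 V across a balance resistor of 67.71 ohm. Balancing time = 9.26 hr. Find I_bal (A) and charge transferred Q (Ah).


I_bal = dV / R = 0.1909 / 67.71 = 0.0028194 A
Q = I_bal * t = 0.0028194 * 9.26 = 0.02611 Ah

I=0.0028194 A, Q=0.02611 Ah


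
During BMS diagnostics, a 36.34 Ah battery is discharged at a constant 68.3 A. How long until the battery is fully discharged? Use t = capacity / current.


t = capacity / current = 36.34 / 68.3 = 0.5321 hr

0.5321 hr


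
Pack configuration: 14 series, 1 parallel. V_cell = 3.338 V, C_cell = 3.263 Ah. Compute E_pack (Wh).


V_pack = 14 * 3.338 = 46.732 V
C_pack = 1 * 3.263 = 3.263 Ah
E = V_pack * C_pack = 46.732 * 3.263 = 152.5 Wh

152.5 Wh


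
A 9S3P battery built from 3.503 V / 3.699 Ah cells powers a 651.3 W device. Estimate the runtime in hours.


Step 1: E_pack = Ns * V_cell * Np * C_cell = 9 * 3.503 * 3 * 3.699 = 349.86 Wh
Step 2: t = E_pack / P = 349.86 / 651.3 = 0.5372 hr

0.5372 hr


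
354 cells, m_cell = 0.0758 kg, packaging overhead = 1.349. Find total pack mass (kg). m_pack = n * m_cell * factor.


Cell mass sum = 354 * 0.0758 = 26.833 kg
With overhead 1.349: m_pack = 26.833 * 1.349 = 36.20 kg

36.20 kg


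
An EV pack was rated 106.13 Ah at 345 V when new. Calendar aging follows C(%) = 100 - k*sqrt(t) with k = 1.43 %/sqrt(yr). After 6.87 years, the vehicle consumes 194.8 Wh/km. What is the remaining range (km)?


Step 1: capacity retention = 100 - 1.43 * sqrt(6.87) = 100 - 1.43 * 2.6211 = 96.252%
Step 2: C_now = 106.13 * 96.252/100 = 102.15 Ah
Step 3: E_pack = V * C_now = 345 * 102.15 = 35242 Wh
Step 4: range = E_pack / consumption = 35242 / 194.8 = 180.9 km

180.9 km


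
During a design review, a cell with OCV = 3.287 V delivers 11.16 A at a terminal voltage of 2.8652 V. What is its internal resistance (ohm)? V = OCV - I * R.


R = (OCV - V) / I = (3.287 - 2.8652) / 11.16 = 0.03780 ohm

0.03780 ohm


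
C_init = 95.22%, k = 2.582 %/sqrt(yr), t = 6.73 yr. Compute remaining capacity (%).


sqrt(t) = sqrt(6.73) = 2.5942
C_final = 95.22 - 2.582 * 2.5942 = 88.52%

88.52%


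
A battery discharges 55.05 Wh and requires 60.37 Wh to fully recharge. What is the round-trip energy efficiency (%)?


Round-trip efficiency = 55.05/60.37 * 100% = 91.19%

91.19%


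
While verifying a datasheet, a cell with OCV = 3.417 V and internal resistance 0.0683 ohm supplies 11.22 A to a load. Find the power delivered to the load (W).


Step 1: V_terminal = OCV - I*R = 3.417 - 11.22 * 0.0683 = 2.6507 V
Step 2: P_out = V_terminal * I = 2.6507 * 11.22 = 29.74 W

29.74 W


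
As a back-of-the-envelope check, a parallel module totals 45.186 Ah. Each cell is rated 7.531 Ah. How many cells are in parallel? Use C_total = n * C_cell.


n = C_total / C_cell = 45.186 / 7.531 = 6

6


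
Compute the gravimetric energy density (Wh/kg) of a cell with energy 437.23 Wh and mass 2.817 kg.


Specific energy = 437.23 Wh / 2.817 kg = 155.2 Wh/kg

155.2 Wh/kg


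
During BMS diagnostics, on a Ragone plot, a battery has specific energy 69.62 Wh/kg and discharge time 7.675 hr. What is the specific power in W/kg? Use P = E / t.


Specific power = 69.62 Wh/kg / 7.675 hr = 9.071 W/kg

9.071 W/kg


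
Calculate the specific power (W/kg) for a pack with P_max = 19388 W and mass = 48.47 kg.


SP = P / m = 19388 / 48.47 = 400.0 W/kg

400.0 W/kg


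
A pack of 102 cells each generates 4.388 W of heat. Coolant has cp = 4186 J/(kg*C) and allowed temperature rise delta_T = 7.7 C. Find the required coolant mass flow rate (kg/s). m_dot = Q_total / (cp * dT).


Q_total = 102 * 4.388 = 447.58 W
m_dot = Q_total / (cp * dT) = 447.58 / (4186 * 7.7) = 0.01389 kg/s

0.01389 kg/s


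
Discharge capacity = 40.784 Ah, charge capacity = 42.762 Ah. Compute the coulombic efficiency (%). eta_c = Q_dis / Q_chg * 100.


Coulombic efficiency = 40.784/42.762 * 100% = 95.37%

95.37%


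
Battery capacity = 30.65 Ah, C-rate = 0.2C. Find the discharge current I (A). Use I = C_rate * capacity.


I = C_rate * capacity = 0.2 * 30.65 = 6.13 A

6.13 A


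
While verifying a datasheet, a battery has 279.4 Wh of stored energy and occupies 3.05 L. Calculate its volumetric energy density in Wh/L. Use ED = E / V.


Volumetric ED = 279.4 Wh / 3.05 L = 91.61 Wh/L

91.61 Wh/L


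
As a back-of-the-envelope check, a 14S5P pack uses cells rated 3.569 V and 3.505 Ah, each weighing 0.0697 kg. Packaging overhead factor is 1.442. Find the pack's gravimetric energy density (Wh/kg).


Step 1: V_pack = 14 * 3.569 = 49.966 V
Step 2: C_pack = 5 * 3.505 = 17.525 Ah
Step 3: E_pack = V_pack * C_pack = 49.966 * 17.525 = 875.65 Wh
Step 4: m_pack = 14 * 5 * 0.0697 * 1.442 = 7.0355 kg
Step 5: ED = E_pack / m_pack = 875.65 / 7.0355 = 124.5 Wh/kg

124.5 Wh/kg


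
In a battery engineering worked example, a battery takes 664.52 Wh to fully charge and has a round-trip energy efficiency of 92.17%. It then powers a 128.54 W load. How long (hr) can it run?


Step 1: E_discharge = eta/100 * E_charge = 92.17/100 * 664.52 = 612.49 Wh
Step 2: t = E_discharge / P = 612.49 / 128.54 = 4.765 hr

4.765 hr


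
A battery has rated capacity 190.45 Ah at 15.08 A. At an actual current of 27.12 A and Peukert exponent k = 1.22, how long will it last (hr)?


Step 1: t_rated = C / I_rated = 190.45 / 15.08 = 12.629 hr
Step 2: ratio = 15.08 / 27.12 = 0.55605
Step 3: ratio^k = 0.55605^1.22 = 0.4887
Step 4: t = t_rated * ratio^k = 12.629 * 0.4887 = 6.172 hr

6.172 hr


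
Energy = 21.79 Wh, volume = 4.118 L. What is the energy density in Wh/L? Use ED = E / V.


Volumetric ED = 21.79 Wh / 4.118 L = 5.291 Wh/L

5.291 Wh/L


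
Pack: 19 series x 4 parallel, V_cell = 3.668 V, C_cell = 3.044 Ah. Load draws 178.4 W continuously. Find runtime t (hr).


Step 1: E_pack = Ns * V_cell * Np * C_cell = 19 * 3.668 * 4 * 3.044 = 848.57 Wh
Step 2: t = E_pack / P = 848.57 / 178.4 = 4.757 hr

4.757 hr


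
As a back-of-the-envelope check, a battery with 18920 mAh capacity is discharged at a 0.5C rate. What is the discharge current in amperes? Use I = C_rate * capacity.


Convert: capacity = 18920 mAh = 18.92 Ah
I = C_rate * capacity = 0.5 * 18.92 = 9.46 A

9.46 A


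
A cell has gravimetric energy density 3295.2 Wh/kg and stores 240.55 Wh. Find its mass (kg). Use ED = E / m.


m = E / ED = 240.55 / 3295.2 = 0.07300 kg

0.07300 kg


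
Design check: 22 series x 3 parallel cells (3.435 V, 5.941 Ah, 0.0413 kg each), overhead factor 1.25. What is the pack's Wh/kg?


Step 1: V_pack = 22 * 3.435 = 75.57 V
Step 2: C_pack = 3 * 5.941 = 17.823 Ah
Step 3: E_pack = V_pack * C_pack = 75.57 * 17.823 = 1346.9 Wh
Step 4: m_pack = 22 * 3 * 0.0413 * 1.25 = 3.4073 kg
Step 5: ED = E_pack / m_pack = 1346.9 / 3.4073 = 395.3 Wh/kg

395.3 Wh/kg


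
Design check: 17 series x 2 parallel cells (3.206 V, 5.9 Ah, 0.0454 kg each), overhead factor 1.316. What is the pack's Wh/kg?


Step 1: V_pack = 17 * 3.206 = 54.502 V
Step 2: C_pack = 2 * 5.9 = 11.8 Ah
Step 3: E_pack = V_pack * C_pack = 54.502 * 11.8 = 643.12 Wh
Step 4: m_pack = 17 * 2 * 0.0454 * 1.316 = 2.0314 kg
Step 5: ED = E_pack / m_pack = 643.12 / 2.0314 = 316.6 Wh/kg

316.6 Wh/kg


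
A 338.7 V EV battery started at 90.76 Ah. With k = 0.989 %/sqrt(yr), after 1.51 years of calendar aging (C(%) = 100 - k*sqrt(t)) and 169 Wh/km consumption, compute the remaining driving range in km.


Step 1: capacity retention = 100 - 0.989 * sqrt(1.51) = 100 - 0.989 * 1.2288 = 98.785%
Step 2: C_now = 90.76 * 98.785/100 = 89.657 Ah
Step 3: E_pack = V * C_now = 338.7 * 89.657 = 30367 Wh
Step 4: range = E_pack / consumption = 30367 / 169 = 179.7 km

179.7 km


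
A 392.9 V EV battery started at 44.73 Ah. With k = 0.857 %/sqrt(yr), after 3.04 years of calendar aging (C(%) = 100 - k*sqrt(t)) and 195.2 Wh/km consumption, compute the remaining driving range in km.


Step 1: capacity retention = 100 - 0.857 * sqrt(3.04) = 100 - 0.857 * 1.7436 = 98.506%
Step 2: C_now = 44.73 * 98.506/100 = 44.062 Ah
Step 3: E_pack = V * C_now = 392.9 * 44.062 = 17312 Wh
Step 4: range = E_pack / consumption = 17312 / 195.2 = 88.69 km

88.69 km


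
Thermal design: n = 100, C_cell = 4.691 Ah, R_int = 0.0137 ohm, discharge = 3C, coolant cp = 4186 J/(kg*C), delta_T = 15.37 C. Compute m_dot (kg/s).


Step 1: I = 3 * 4.691 = 14.073 A
Step 2: Q_cell = I^2 * R = 14.073^2 * 0.0137 = 2.7133 W
Step 3: Q_total = 100 * 2.7133 = 271.33 W
Step 4: m_dot = Q_total / (cp * dT) = 271.33 / (4186 * 15.37) = 0.004217 kg/s

0.004217 kg/s


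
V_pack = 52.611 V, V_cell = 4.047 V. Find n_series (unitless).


Rearranging: n = V_pack / V_cell = 52.611 / 4.047 = 13 cells

13


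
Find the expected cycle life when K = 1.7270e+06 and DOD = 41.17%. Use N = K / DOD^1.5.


DOD^1.5 = 264.16
N = K / DOD^1.5 = 1.7270e+06 / 264.16 = 6538

6538 cycles


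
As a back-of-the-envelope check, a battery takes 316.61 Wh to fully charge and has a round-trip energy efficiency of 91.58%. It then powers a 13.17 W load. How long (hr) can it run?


Step 1: E_discharge = eta/100 * E_charge = 91.58/100 * 316.61 = 289.95 Wh
Step 2: t = E_discharge / P = 289.95 / 13.17 = 22.02 hr

22.02 hr
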